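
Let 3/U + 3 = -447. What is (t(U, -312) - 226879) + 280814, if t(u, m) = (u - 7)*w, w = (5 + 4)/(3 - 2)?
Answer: 2693597/50 ≈ 53872.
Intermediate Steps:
U = -1/150 (U = 3/(-3 - 447) = 3/(-450) = 3*(-1/450) = -1/150 ≈ -0.0066667)
w = 9 (w = 9/1 = 9*1 = 9)
t(u, m) = -63 + 9*u (t(u, m) = (u - 7)*9 = (-7 + u)*9 = -63 + 9*u)
(t(U, -312) - 226879) + 280814 = ((-63 + 9*(-1/150)) - 226879) + 280814 = ((-63 - 3/50) - 226879) + 280814 = (-3153/50 - 226879) + 280814 = -11347103/50 + 280814 = 2693597/50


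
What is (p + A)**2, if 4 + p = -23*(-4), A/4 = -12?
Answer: 1600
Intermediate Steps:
A = -48 (A = 4*(-12) = -48)
p = 88 (p = -4 - 23*(-4) = -4 + 92 = 88)
(p + A)**2 = (88 - 48)**2 = 40**2 = 1600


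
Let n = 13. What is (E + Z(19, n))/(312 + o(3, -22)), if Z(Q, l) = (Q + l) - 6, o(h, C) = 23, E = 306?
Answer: 332/335 ≈ 0.99104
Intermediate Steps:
Z(Q, l) = -6 + Q + l
(E + Z(19, n))/(312 + o(3, -22)) = (306 + (-6 + 19 + 13))/(312 + 23) = (306 + 26)/335 = 332*(1/335) = 332/335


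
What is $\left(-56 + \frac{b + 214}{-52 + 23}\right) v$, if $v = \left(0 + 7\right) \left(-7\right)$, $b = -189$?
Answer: $\frac{80801}{29} \approx 2786.2$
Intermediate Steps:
$v = -49$ ($v = 7 \left(-7\right) = -49$)
$\left(-56 + \frac{b + 214}{-52 + 23}\right) v = \left(-56 + \frac{-189 + 214}{-52 + 23}\right) \left(-49\right) = \left(-56 + \frac{25}{-29}\right) \left(-49\right) = \left(-56 + 25 \left(- \frac{1}{29}\right)\right) \left(-49\right) = \left(-56 - \frac{25}{29}\right) \left(-49\right) = \left(- \frac{1649}{29}\right) \left(-49\right) = \frac{80801}{29}$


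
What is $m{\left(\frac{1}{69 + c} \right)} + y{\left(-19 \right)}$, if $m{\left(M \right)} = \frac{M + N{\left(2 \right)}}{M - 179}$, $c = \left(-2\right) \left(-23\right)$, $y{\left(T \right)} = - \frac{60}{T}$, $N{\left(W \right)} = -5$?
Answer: $\frac{622973}{195548} \approx 3.1858$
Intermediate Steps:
$c = 46$
$m{\left(M \right)} = \frac{-5 + M}{-179 + M}$ ($m{\left(M \right)} = \frac{M - 5}{M - 179} = \frac{-5 + M}{-179 + M}$)
$m{\left(\frac{1}{69 + c} \right)} + y{\left(-19 \right)} = \frac{-5 + \frac{1}{69 + 46}}{-179 + \frac{1}{69 + 46}} - \frac{60}{-19} = \frac{-5 + \frac{1}{115}}{-179 + \frac{1}{115}} - - \frac{60}{19} = \frac{-5 + \frac{1}{115}}{-179 + \frac{1}{115}} + \frac{60}{19} = \frac{1}{- \frac{20584}{115}} \left(- \frac{574}{115}\right) + \frac{60}{19} = \left(- \frac{115}{20584}\right) \left(- \frac{574}{115}\right) + \frac{60}{19} = \frac{287}{10292} + \frac{60}{19} = \frac{622973}{195548}$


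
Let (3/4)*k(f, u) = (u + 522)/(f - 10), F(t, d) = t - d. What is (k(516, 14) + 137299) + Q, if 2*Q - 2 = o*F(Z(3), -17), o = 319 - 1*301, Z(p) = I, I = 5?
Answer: 104362054/759 ≈ 1.3750e+5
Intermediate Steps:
Z(p) = 5
o = 18 (o = 319 - 301 = 18)
k(f, u) = 4*(522 + u)/(3*(-10 + f)) (k(f, u) = 4*((u + 522)/(f - 10))/3 = 4*((522 + u)/(-10 + f))/3 = 4*(522 + u)/(3*(-10 + f)))
Q = 199 (Q = 1 + (18*(5 - 1*(-17)))/2 = 1 + (18*(5 + 17))/2 = 1 + (18*22)/2 = 1 + (½)*396 = 1 + 198 = 199)
(k(516, 14) + 137299) + Q = (4*(522 + 14)/(3*(-10 + 516)) + 137299) + 199 = ((4/3)*536/506 + 137299) + 199 = ((4/3)*(1/506)*536 + 137299) + 199 = (1072/759 + 137299) + 199 = 104211013/759 + 199 = 104362054/759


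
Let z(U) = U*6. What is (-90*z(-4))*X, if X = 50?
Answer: 108000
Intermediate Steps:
z(U) = 6*U
(-90*z(-4))*X = -540*(-4)*50 = -90*(-24)*50 = 2160*50 = 108000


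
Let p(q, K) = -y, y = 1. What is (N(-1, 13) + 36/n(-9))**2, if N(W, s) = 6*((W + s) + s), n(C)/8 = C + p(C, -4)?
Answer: 8946081/400 ≈ 22365.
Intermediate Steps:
p(q, K) = -1 (p(q, K) = -1*1 = -1)
n(C) = -8 + 8*C (n(C) = 8*(C - 1) = 8*(-1 + C) = -8 + 8*C)
N(W, s) = 6*W + 12*s (N(W, s) = 6*(W + 2*s) = 6*W + 12*s)
(N(-1, 13) + 36/n(-9))**2 = ((6*(-1) + 12*13) + 36/(-8 + 8*(-9)))**2 = ((-6 + 156) + 36/(-8 - 72))**2 = (150 + 36/(-80))**2 = (150 + 36*(-1/80))**2 = (150 - 9/20)**2 = (2991/20)**2 = 8946081/400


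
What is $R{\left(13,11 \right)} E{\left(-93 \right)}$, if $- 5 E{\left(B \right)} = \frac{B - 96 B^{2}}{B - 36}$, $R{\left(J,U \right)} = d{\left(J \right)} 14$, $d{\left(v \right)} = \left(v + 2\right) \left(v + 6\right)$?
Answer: $- \frac{220885602}{43} \approx -5.1369 \cdot 10^{6}$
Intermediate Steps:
$d{\left(v \right)} = \left(2 + v\right) \left(6 + v\right)$
$R{\left(J,U \right)} = 168 + 14 J^{2} + 112 J$ ($R{\left(J,U \right)} = \left(12 + J^{2} + 8 J\right) 14 = 168 + 14 J^{2} + 112 J$)
$E{\left(B \right)} = - \frac{B - 96 B^{2}}{5 \left(-36 + B\right)}$ ($E{\left(B \right)} = - \frac{\left(B - 96 B^{2}\right) \frac{1}{B - 36}}{5} = - \frac{\left(B - 96 B^{2}\right) \frac{1}{-36 + B}}{5} = - \frac{\frac{1}{-36 + B} \left(B - 96 B^{2}\right)}{5} = - \frac{B - 96 B^{2}}{5 \left(-36 + B\right)}$)
$R{\left(13,11 \right)} E{\left(-93 \right)} = \left(168 + 14 \cdot 13^{2} + 112 \cdot 13\right) \frac{1}{5} \left(-93\right) \frac{1}{-36 - 93} \left(-1 + 96 \left(-93\right)\right) = \left(168 + 14 \cdot 169 + 1456\right) \frac{1}{5} \left(-93\right) \frac{1}{-129} \left(-1 - 8928\right) = \left(168 + 2366 + 1456\right) \frac{1}{5} \left(-93\right) \left(- \frac{1}{129}\right) \left(-8929\right) = 3990 \left(- \frac{276799}{215}\right) = - \frac{220885602}{43}$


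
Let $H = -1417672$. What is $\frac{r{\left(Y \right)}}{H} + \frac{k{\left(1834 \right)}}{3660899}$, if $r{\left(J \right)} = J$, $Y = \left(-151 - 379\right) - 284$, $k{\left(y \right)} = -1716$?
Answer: $\frac{24874847}{235907000324} \approx 0.00010544$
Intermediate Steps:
$Y = -814$ ($Y = -530 - 284 = -814$)
$\frac{r{\left(Y \right)}}{H} + \frac{k{\left(1834 \right)}}{3660899} = - \frac{814}{-1417672} - \frac{1716}{3660899} = \left(-814\right) \left(- \frac{1}{1417672}\right) - \frac{156}{332809} = \frac{407}{708836} - \frac{156}{332809} = \frac{24874847}{235907000324}$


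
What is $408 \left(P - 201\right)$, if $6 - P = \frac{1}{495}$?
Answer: $- \frac{13127536}{165} \approx -79561.0$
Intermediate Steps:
$P = \frac{2969}{495}$ ($P = 6 - \frac{1}{495} = \frac{2969}{495} \approx 5.998$)
$408 \left(P - 201\right) = 408 \left(\frac{2969}{495} - 201\right) = 408 \left(- \frac{96526}{495}\right) = - \frac{13127536}{165}$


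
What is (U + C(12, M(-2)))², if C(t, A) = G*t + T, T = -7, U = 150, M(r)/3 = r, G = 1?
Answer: 24025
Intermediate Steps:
M(r) = 3*r
C(t, A) = -7 + t (C(t, A) = 1*t - 7 = t - 7 = -7 + t)
(U + C(12, M(-2)))² = (150 + (-7 + 12))² = (150 + 5)² = 155² = 24025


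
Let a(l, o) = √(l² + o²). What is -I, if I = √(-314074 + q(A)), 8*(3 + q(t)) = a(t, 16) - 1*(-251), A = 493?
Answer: -I*√(5024730 - 2*√243305)/4 ≈ -560.34*I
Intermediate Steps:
q(t) = 227/8 + √(256 + t²)/8 (q(t) = -3 + (√(t² + 16²) - 1*(-251))/8 = -3 + (√(t² + 256) + 251)/8 = -3 + (√(256 + t²) + 251)/8 = -3 + (251 + √(256 + t²))/8 = -3 + (251/8 + √(256 + t²)/8) = 227/8 + √(256 + t²)/8)
I = √(-2512365/8 + √243305/8) (I = √(-314074 + (227/8 + √(256 + 493²)/8)) = √(-314074 + (227/8 + √(256 + 243049)/8)) = √(-314074 + (227/8 + √243305/8)) = √(-2512365/8 + √243305/8) ≈ 560.34*I)
-I = -√(-5024730 + 2*√243305)/4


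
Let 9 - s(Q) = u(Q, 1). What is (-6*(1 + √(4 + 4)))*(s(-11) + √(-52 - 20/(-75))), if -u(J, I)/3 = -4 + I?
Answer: 4*I*(-√2910 - 4*√1455)/5 ≈ -165.22*I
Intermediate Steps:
u(J, I) = 12 - 3*I (u(J, I) = -3*(-4 + I) = 12 - 3*I)
s(Q) = 0 (s(Q) = 9 - (12 - 3*1) = 9 - (12 - 3) = 9 - 1*9 = 9 - 9 = 0)
(-6*(1 + √(4 + 4)))*(s(-11) + √(-52 - 20/(-75))) = (-6*(1 + √(4 + 4)))*(0 + √(-52 - 20/(-75))) = (-6*(1 + √8))*(0 + √(-52 - 20*(-1/75))) = (-6*(1 + 2*√2))*(0 + √(-52 + 4/15)) = (-6 - 12*√2)*(0 + √(-776/15)) = (-6 - 12*√2)*(0 + 2*I*√2910/15) = (-6 - 12*√2)*(2*I*√2910/15) = 2*I*√2910*(-6 - 12*√2)/15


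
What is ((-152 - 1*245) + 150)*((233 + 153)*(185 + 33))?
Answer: -20784556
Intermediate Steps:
((-152 - 1*245) + 150)*((233 + 153)*(185 + 33)) = ((-152 - 245) + 150)*(386*218) = (-397 + 150)*84148 = -247*84148 = -20784556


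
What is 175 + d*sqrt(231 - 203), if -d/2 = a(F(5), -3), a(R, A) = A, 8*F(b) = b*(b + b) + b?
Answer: 175 + 12*sqrt(7) ≈ 206.75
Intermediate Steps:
F(b) = b**2/4 + b/8 (F(b) = (b*(b + b) + b)/8 = (b*(2*b) + b)/8 = (2*b**2 + b)/8 = (b + 2*b**2)/8 = b**2/4 + b/8)
d = 6 (d = -2*(-3) = 6)
175 + d*sqrt(231 - 203) = 175 + 6*sqrt(231 - 203) = 175 + 6*sqrt(28) = 175 + 6*(2*sqrt(7)) = 175 + 12*sqrt(7)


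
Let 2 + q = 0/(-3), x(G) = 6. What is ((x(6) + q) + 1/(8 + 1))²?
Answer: 1369/81 ≈ 16.901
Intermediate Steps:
q = -2 (q = -2 + 0/(-3) = -2 + 0*(-⅓) = -2 + 0 = -2)
((x(6) + q) + 1/(8 + 1))² = ((6 - 2) + 1/(8 + 1))² = (4 + 1/9)² = (4 + ⅑)² = (37/9)² = 1369/81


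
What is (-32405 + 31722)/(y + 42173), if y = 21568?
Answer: -683/63741 ≈ -0.010715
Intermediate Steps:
(-32405 + 31722)/(y + 42173) = (-32405 + 31722)/(21568 + 42173) = -683/63741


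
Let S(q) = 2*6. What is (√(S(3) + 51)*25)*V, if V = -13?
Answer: -975*√7 ≈ -2579.6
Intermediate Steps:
S(q) = 12
(√(S(3) + 51)*25)*V = (√(12 + 51)*25)*(-13) = (√63*25)*(-13) = ((3*√7)*25)*(-13) = (75*√7)*(-13) = -975*√7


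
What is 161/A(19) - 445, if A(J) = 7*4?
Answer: -1757/4 ≈ -439.25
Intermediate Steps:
A(J) = 28
161/A(19) - 445 = 161/28 - 445 = (1/28)*161 - 445 = 23/4 - 445 = -1757/4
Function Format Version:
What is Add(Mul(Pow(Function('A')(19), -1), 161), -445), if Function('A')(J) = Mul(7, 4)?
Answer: Rational(-1757, 4) ≈ -439.25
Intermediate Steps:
Function('A')(J) = 28
Add(Mul(Pow(Function('A')(19), -1), 161), -445) = Add(Mul(Pow(28, -1), 161), -445) = Add(Mul(Rational(1, 28), 161), -445) = Add(Rational(23, 4), -445) = Rational(-1757, 4)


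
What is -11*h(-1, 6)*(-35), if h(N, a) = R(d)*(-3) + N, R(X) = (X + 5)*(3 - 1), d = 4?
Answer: -21175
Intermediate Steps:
R(X) = 10 + 2*X (R(X) = (5 + X)*2 = 10 + 2*X)
h(N, a) = -54 + N (h(N, a) = (10 + 2*4)*(-3) + N = (10 + 8)*(-3) + N = 18*(-3) + N = -54 + N)
-11*h(-1, 6)*(-35) = -11*(-54 - 1)*(-35) = -11*(-55)*(-35) = 605*(-35) = -21175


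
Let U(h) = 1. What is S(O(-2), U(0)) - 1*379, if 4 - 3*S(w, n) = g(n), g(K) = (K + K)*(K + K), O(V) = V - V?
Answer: -379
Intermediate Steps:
O(V) = 0
g(K) = 4*K**2 (g(K) = (2*K)*(2*K) = 4*K**2)
S(w, n) = 4/3 - 4*n**2/3
S(O(-2), U(0)) - 1*379 = (4/3 - 4/3*1**2) - 1*379 = (4/3 - 4/3*1) - 379 = (4/3 - 4/3) - 379 = 0 - 379 = -379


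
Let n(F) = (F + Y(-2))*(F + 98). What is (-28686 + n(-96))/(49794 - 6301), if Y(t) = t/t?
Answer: -28876/43493 ≈ -0.66392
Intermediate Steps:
Y(t) = 1
n(F) = (1 + F)*(98 + F) (n(F) = (F + 1)*(F + 98) = (1 + F)*(98 + F))
(-28686 + n(-96))/(49794 - 6301) = (-28686 + (98 + (-96)**2 + 99*(-96)))/(49794 - 6301) = (-28686 + (98 + 9216 - 9504))/43493 = (-28686 - 190)*(1/43493) = -28876*1/43493 = -28876/43493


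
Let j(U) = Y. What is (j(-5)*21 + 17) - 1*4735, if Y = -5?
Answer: -4823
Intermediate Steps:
j(U) = -5
(j(-5)*21 + 17) - 1*4735 = (-5*21 + 17) - 1*4735 = (-105 + 17) - 4735 = -88 - 4735 = -4823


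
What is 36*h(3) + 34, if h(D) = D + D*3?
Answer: 466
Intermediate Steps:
h(D) = 4*D (h(D) = D + 3*D = 4*D)
36*h(3) + 34 = 36*(4*3) + 34 = 36*12 + 34 = 432 + 34 = 466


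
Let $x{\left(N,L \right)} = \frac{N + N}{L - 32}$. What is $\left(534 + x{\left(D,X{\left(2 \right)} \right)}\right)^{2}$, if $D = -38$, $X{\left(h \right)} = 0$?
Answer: $\frac{18412681}{64} \approx 2.877 \cdot 10^{5}$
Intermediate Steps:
$x{\left(N,L \right)} = \frac{2 N}{-32 + L}$
$\left(534 + x{\left(D,X{\left(2 \right)} \right)}\right)^{2} = \left(534 + 2 \left(-38\right) \frac{1}{-32 + 0}\right)^{2} = \left(534 + 2 \left(-38\right) \frac{1}{-32}\right)^{2} = \left(534 + 2 \left(-38\right) \left(- \frac{1}{32}\right)\right)^{2} = \left(534 + \frac{19}{8}\right)^{2} = \left(\frac{4291}{8}\right)^{2} = \frac{18412681}{64}$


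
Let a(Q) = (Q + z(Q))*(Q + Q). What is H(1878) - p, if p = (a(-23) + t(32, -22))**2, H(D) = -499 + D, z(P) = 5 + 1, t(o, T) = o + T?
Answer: -625885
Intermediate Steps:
t(o, T) = T + o
z(P) = 6
a(Q) = 2*Q*(6 + Q) (a(Q) = (Q + 6)*(Q + Q) = (6 + Q)*(2*Q) = 2*Q*(6 + Q))
p = 627264 (p = (2*(-23)*(6 - 23) + (-22 + 32))**2 = (2*(-23)*(-17) + 10)**2 = (782 + 10)**2 = 792**2 = 627264)
H(1878) - p = (-499 + 1878) - 1*627264 = 1379 - 627264 = -625885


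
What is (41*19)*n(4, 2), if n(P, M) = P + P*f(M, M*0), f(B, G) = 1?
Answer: 6232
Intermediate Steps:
n(P, M) = 2*P (n(P, M) = P + P*1 = P + P = 2*P)
(41*19)*n(4, 2) = (41*19)*(2*4) = 779*8 = 6232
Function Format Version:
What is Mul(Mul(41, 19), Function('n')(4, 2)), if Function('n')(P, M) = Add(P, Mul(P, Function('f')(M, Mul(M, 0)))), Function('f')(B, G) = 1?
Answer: 6232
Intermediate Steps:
Function('n')(P, M) = Mul(2, P) (Function('n')(P, M) = Add(P, Mul(P, 1)) = Add(P, P) = Mul(2, P))
Mul(Mul(41, 19), Function('n')(4, 2)) = Mul(Mul(41, 19), Mul(2, 4)) = Mul(779, 8) = 6232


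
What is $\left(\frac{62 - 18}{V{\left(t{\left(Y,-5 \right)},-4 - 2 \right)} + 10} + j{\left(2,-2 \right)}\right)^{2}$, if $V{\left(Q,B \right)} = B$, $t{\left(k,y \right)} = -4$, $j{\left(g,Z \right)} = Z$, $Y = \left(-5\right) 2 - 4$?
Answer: $81$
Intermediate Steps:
$Y = -14$ ($Y = -10 - 4 = -14$)
$\left(\frac{62 - 18}{V{\left(t{\left(Y,-5 \right)},-4 - 2 \right)} + 10} + j{\left(2,-2 \right)}\right)^{2} = \left(\frac{62 - 18}{\left(-4 - 2\right) + 10} - 2\right)^{2} = \left(\frac{44}{-6 + 10} - 2\right)^{2} = \left(\frac{44}{4} - 2\right)^{2} = \left(44 \cdot \frac{1}{4} - 2\right)^{2} = \left(11 - 2\right)^{2} = 9^{2} = 81$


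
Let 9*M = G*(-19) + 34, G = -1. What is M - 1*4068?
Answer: -36559/9 ≈ -4062.1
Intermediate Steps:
M = 53/9 (M = (-1*(-19) + 34)/9 = (19 + 34)/9 = (⅑)*53 = 53/9 ≈ 5.8889)
M - 1*4068 = 53/9 - 1*4068 = 53/9 - 4068 = -36559/9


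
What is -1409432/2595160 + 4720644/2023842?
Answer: 195799141777/109420704265 ≈ 1.7894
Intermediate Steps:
-1409432/2595160 + 4720644/2023842 = -1409432*1/2595160 + 4720644*(1/2023842) = -176179/324395 + 786774/337307 = 195799141777/109420704265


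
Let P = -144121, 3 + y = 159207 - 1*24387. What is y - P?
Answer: 278938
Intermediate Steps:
y = 134817 (y = -3 + (159207 - 1*24387) = -3 + (159207 - 24387) = -3 + 134820 = 134817)
y - P = 134817 - 1*(-144121) = 134817 + 144121 = 278938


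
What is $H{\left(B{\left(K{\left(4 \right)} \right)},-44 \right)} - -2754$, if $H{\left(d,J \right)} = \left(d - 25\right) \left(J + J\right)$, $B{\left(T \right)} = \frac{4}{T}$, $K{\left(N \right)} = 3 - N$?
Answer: $5306$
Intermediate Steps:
$H{\left(d,J \right)} = 2 J \left(-25 + d\right)$ ($H{\left(d,J \right)} = \left(-25 + d\right) 2 J = 2 J \left(-25 + d\right)$)
$H{\left(B{\left(K{\left(4 \right)} \right)},-44 \right)} - -2754 = 2 \left(-44\right) \left(-25 + \frac{4}{3 - 4}\right) - -2754 = 2 \left(-44\right) \left(-25 + \frac{4}{3 - 4}\right) + 2754 = 2 \left(-44\right) \left(-25 + \frac{4}{-1}\right) + 2754 = 2 \left(-44\right) \left(-25 + 4 \left(-1\right)\right) + 2754 = 2 \left(-44\right) \left(-25 - 4\right) + 2754 = 2 \left(-44\right) \left(-29\right) + 2754 = 2552 + 2754 = 5306$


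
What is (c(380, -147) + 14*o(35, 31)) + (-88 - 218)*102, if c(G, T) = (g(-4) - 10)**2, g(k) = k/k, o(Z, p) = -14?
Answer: -31327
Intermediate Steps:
g(k) = 1
c(G, T) = 81 (c(G, T) = (1 - 10)**2 = (-9)**2 = 81)
(c(380, -147) + 14*o(35, 31)) + (-88 - 218)*102 = (81 + 14*(-14)) + (-88 - 218)*102 = (81 - 196) - 306*102 = -115 - 31212 = -31327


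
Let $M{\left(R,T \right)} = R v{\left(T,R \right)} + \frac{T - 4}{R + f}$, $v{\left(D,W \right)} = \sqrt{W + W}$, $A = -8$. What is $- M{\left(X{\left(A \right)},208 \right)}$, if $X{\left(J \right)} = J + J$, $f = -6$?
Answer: $\frac{102}{11} + 64 i \sqrt{2} \approx 9.2727 + 90.51 i$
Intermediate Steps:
$X{\left(J \right)} = 2 J$
$v{\left(D,W \right)} = \sqrt{2} \sqrt{W}$ ($v{\left(D,W \right)} = \sqrt{2 W} = \sqrt{2} \sqrt{W}$)
$M{\left(R,T \right)} = \sqrt{2} R^{\frac{3}{2}} + \frac{-4 + T}{-6 + R}$ ($M{\left(R,T \right)} = R \sqrt{2} \sqrt{R} + \frac{T - 4}{R - 6} = \sqrt{2} R^{\frac{3}{2}} + \frac{-4 + T}{-6 + R}$)
$- M{\left(X{\left(A \right)},208 \right)} = - \frac{-4 + 208 + \sqrt{2} \left(2 \left(-8\right)\right)^{\frac{5}{2}} - 6 \sqrt{2} \left(2 \left(-8\right)\right)^{\frac{3}{2}}}{-6 + 2 \left(-8\right)} = - \frac{-4 + 208 + \sqrt{2} \left(-16\right)^{\frac{5}{2}} - 6 \sqrt{2} \left(-16\right)^{\frac{3}{2}}}{-6 - 16} = - \frac{-4 + 208 + \sqrt{2} \cdot 1024 i - 6 \sqrt{2} \left(- 64 i\right)}{-22} = - \frac{\left(-1\right) \left(-4 + 208 + 1024 i \sqrt{2} + 384 i \sqrt{2}\right)}{22} = - \frac{\left(-1\right) \left(204 + 1408 i \sqrt{2}\right)}{22} = - (- \frac{102}{11} - 64 i \sqrt{2}) = \frac{102}{11} + 64 i \sqrt{2}$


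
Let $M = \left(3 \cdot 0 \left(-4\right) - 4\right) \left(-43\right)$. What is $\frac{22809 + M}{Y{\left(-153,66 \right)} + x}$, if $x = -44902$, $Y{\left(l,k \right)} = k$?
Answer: $- \frac{22981}{44836} \approx -0.51256$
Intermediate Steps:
$M = 172$ ($M = \left(0 \left(-4\right) - 4\right) \left(-43\right) = \left(0 - 4\right) \left(-43\right) = \left(-4\right) \left(-43\right) = 172$)
$\frac{22809 + M}{Y{\left(-153,66 \right)} + x} = \frac{22809 + 172}{66 - 44902} = \frac{22981}{-44836} = 22981 \left(- \frac{1}{44836}\right) = - \frac{22981}{44836}$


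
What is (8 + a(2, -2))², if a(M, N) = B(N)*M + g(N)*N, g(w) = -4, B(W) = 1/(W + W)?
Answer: 961/4 ≈ 240.25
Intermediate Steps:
B(W) = 1/(2*W)
a(M, N) = -4*N + M/(2*N) (a(M, N) = (1/(2*N))*M - 4*N = M/(2*N) - 4*N = -4*N + M/(2*N))
(8 + a(2, -2))² = (8 + (-4*(-2) + (½)*2/(-2)))² = (8 + (8 + (½)*2*(-½)))² = (8 + (8 - ½))² = (8 + 15/2)² = (31/2)² = 961/4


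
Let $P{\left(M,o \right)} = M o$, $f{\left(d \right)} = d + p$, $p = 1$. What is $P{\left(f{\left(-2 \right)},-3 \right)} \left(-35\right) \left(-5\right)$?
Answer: $525$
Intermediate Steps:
$f{\left(d \right)} = 1 + d$ ($f{\left(d \right)} = d + 1 = 1 + d$)
$P{\left(f{\left(-2 \right)},-3 \right)} \left(-35\right) \left(-5\right) = \left(1 - 2\right) \left(-3\right) \left(-35\right) \left(-5\right) = \left(-1\right) \left(-3\right) \left(-35\right) \left(-5\right) = 3 \left(-35\right) \left(-5\right) = \left(-105\right) \left(-5\right) = 525$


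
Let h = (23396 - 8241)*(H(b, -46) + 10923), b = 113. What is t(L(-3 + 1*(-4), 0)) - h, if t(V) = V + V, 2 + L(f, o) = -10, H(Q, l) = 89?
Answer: -166886884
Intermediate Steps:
L(f, o) = -12 (L(f, o) = -2 - 10 = -12)
t(V) = 2*V
h = 166886860 (h = (23396 - 8241)*(89 + 10923) = 15155*11012 = 166886860)
t(L(-3 + 1*(-4), 0)) - h = 2*(-12) - 1*166886860 = -24 - 166886860 = -166886884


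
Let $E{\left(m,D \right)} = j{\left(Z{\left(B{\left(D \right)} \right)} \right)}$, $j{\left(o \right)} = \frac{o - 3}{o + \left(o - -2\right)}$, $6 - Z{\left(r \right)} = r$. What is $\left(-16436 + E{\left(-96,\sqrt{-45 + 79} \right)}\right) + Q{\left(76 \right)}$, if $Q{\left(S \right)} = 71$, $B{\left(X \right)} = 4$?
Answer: $- \frac{98191}{6} \approx -16365.0$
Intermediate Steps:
$Z{\left(r \right)} = 6 - r$
$j{\left(o \right)} = \frac{-3 + o}{2 + 2 o}$ ($j{\left(o \right)} = \frac{-3 + o}{o + \left(o + 2\right)} = \frac{-3 + o}{o + \left(2 + o\right)} = \frac{-3 + o}{2 + 2 o}$)
$E{\left(m,D \right)} = - \frac{1}{6}$ ($E{\left(m,D \right)} = \frac{-3 + \left(6 - 4\right)}{2 \left(1 + \left(6 - 4\right)\right)} = \frac{-3 + 2}{2 \left(1 + 2\right)} = \frac{1}{2} \cdot \frac{1}{3} \left(-1\right) = - \frac{1}{6}$)
$\left(-16436 + E{\left(-96,\sqrt{-45 + 79} \right)}\right) + Q{\left(76 \right)} = \left(-16436 - \frac{1}{6}\right) + 71 = - \frac{98617}{6} + 71 = - \frac{98191}{6}$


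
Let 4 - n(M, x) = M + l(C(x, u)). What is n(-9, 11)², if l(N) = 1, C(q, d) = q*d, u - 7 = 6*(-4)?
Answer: 144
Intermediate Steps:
u = -17 (u = 7 + 6*(-4) = 7 - 24 = -17)
C(q, d) = d*q
n(M, x) = 3 - M (n(M, x) = 4 - (M + 1) = 4 - (1 + M) = 4 + (-1 - M) = 3 - M)
n(-9, 11)² = (3 - 1*(-9))² = (3 + 9)² = 12² = 144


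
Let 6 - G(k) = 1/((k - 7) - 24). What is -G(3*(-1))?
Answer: -205/34 ≈ -6.0294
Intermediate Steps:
G(k) = 6 - 1/(-31 + k) (G(k) = 6 - 1/((k - 7) - 24) = 6 - 1/((-7 + k) - 24) = 6 - 1/(-31 + k))
-G(3*(-1)) = -(-187 + 6*(3*(-1)))/(-31 + 3*(-1)) = -(-187 + 6*(-3))/(-31 - 3) = -(-187 - 18)/(-34) = -(-1)*(-205)/34 = -1*205/34 = -205/34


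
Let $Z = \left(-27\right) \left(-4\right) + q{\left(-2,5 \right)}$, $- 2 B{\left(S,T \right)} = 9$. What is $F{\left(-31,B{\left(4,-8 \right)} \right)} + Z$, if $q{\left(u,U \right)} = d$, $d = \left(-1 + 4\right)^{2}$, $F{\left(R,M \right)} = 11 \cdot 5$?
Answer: $172$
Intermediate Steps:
$B{\left(S,T \right)} = - \frac{9}{2}$ ($B{\left(S,T \right)} = \left(- \frac{1}{2}\right) 9 = - \frac{9}{2}$)
$F{\left(R,M \right)} = 55$
$d = 9$ ($d = 3^{2} = 9$)
$q{\left(u,U \right)} = 9$
$Z = 117$ ($Z = \left(-27\right) \left(-4\right) + 9 = 108 + 9 = 117$)
$F{\left(-31,B{\left(4,-8 \right)} \right)} + Z = 55 + 117 = 172$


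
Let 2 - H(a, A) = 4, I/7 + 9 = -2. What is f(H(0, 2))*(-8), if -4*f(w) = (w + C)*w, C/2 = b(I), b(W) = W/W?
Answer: 0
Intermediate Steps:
I = -77 (I = -63 + 7*(-2) = -63 - 14 = -77)
b(W) = 1
C = 2 (C = 2*1 = 2)
H(a, A) = -2 (H(a, A) = 2 - 1*4 = 2 - 4 = -2)
f(w) = -w*(2 + w)/4 (f(w) = -(w + 2)*w/4 = -(2 + w)*w/4 = -w*(2 + w)/4)
f(H(0, 2))*(-8) = -¼*(-2)*(2 - 2)*(-8) = -¼*(-2)*0*(-8) = 0*(-8) = 0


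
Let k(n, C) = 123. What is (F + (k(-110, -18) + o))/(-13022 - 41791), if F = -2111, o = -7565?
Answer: 9553/54813 ≈ 0.17428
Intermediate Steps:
(F + (k(-110, -18) + o))/(-13022 - 41791) = (-2111 + (123 - 7565))/(-13022 - 41791) = (-2111 - 7442)/(-54813) = -9553*(-1/54813) = 9553/54813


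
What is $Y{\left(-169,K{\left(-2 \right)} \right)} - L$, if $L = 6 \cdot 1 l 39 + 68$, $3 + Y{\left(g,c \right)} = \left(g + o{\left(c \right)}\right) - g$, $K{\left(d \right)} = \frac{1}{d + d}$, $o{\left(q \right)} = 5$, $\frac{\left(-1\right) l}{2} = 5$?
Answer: $2274$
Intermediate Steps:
$l = -10$ ($l = \left(-2\right) 5 = -10$)
$K{\left(d \right)} = \frac{1}{2 d}$
$Y{\left(g,c \right)} = 2$ ($Y{\left(g,c \right)} = -3 + \left(\left(g + 5\right) - g\right) = -3 + \left(\left(5 + g\right) - g\right) = -3 + 5 = 2$)
$L = -2272$ ($L = 6 \cdot 1 \left(-10\right) 39 + 68 = 6 \left(-10\right) 39 + 68 = \left(-60\right) 39 + 68 = -2340 + 68 = -2272$)
$Y{\left(-169,K{\left(-2 \right)} \right)} - L = 2 - -2272 = 2 + 2272 = 2274$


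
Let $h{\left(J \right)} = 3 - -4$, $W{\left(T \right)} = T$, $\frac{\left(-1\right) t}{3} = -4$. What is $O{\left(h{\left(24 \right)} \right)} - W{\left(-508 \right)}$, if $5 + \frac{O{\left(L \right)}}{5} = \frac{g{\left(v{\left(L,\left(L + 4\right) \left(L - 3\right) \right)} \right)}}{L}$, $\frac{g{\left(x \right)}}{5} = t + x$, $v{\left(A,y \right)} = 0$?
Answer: $\frac{3681}{7} \approx 525.86$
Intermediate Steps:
$t = 12$ ($t = \left(-3\right) \left(-4\right) = 12$)
$h{\left(J \right)} = 7$ ($h{\left(J \right)} = 3 + 4 = 7$)
$g{\left(x \right)} = 60 + 5 x$ ($g{\left(x \right)} = 5 \left(12 + x\right) = 60 + 5 x$)
$O{\left(L \right)} = -25 + \frac{300}{L}$ ($O{\left(L \right)} = -25 + 5 \frac{60 + 5 \cdot 0}{L} = -25 + 5 \frac{60 + 0}{L} = -25 + 5 \frac{60}{L} = -25 + \frac{300}{L}$)
$O{\left(h{\left(24 \right)} \right)} - W{\left(-508 \right)} = \left(-25 + \frac{300}{7}\right) - -508 = \left(-25 + 300 \cdot \frac{1}{7}\right) + 508 = \left(-25 + \frac{300}{7}\right) + 508 = \frac{125}{7} + 508 = \frac{3681}{7}$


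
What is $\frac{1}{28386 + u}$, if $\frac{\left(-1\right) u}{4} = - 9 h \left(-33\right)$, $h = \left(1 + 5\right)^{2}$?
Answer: $- \frac{1}{14382} \approx -6.9531 \cdot 10^{-5}$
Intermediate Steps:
$h = 36$ ($h = 6^{2} = 36$)
$u = -42768$ ($u = - 4 \left(-9\right) 36 \left(-33\right) = - 4 \left(\left(-324\right) \left(-33\right)\right) = \left(-4\right) 10692 = -42768$)
$\frac{1}{28386 + u} = \frac{1}{28386 - 42768} = \frac{1}{-14382} = - \frac{1}{14382}$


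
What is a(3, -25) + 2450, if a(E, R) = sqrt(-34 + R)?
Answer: 2450 + I*sqrt(59) ≈ 2450.0 + 7.6811*I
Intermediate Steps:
a(3, -25) + 2450 = sqrt(-34 - 25) + 2450 = sqrt(-59) + 2450 = I*sqrt(59) + 2450 = 2450 + I*sqrt(59)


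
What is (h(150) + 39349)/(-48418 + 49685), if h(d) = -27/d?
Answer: 281063/9050 ≈ 31.057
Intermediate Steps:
(h(150) + 39349)/(-48418 + 49685) = (-27/150 + 39349)/(-48418 + 49685) = (-27*1/150 + 39349)/1267 = (-9/50 + 39349)*(1/1267) = (1967441/50)*(1/1267) = 281063/9050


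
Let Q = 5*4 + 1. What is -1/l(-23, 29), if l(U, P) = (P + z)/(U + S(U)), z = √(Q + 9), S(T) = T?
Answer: 1334/811 - 46*√30/811 ≈ 1.3342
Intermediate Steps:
Q = 21 (Q = 20 + 1 = 21)
z = √30 (z = √(21 + 9) = √30 ≈ 5.4772)
l(U, P) = (P + √30)/(2*U) (l(U, P) = (P + √30)/(U + U) = (P + √30)/((2*U)) = (P + √30)*(1/(2*U)) = (P + √30)/(2*U))
-1/l(-23, 29) = -1/((½)*(29 + √30)/(-23)) = -1/((½)*(-1/23)*(29 + √30)) = -1/(-29/46 - √30/46)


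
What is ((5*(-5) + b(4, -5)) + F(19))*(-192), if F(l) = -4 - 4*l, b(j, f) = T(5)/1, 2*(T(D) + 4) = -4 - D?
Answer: 21792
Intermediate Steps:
T(D) = -6 - D/2 (T(D) = -4 + (-4 - D)/2 = -4 + (-2 - D/2) = -6 - D/2)
b(j, f) = -17/2 (b(j, f) = (-6 - ½*5)/1 = (-6 - 5/2)*1 = -17/2*1 = -17/2)
((5*(-5) + b(4, -5)) + F(19))*(-192) = ((5*(-5) - 17/2) + (-4 - 4*19))*(-192) = ((-25 - 17/2) + (-4 - 76))*(-192) = (-67/2 - 80)*(-192) = -227/2*(-192) = 21792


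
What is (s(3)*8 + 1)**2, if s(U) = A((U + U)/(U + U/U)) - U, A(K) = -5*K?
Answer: 6889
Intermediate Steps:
s(U) = -U - 10*U/(1 + U) (s(U) = -5*(U + U)/(U + U/U) - U = -5*2*U/(U + 1) - U = -5*2*U/(1 + U) - U = -10*U/(1 + U) - U = -U - 10*U/(1 + U))
(s(3)*8 + 1)**2 = ((3*(-11 - 1*3)/(1 + 3))*8 + 1)**2 = ((3*(-11 - 3)/4)*8 + 1)**2 = ((3*(1/4)*(-14))*8 + 1)**2 = (-21/2*8 + 1)**2 = (-84 + 1)**2 = (-83)**2 = 6889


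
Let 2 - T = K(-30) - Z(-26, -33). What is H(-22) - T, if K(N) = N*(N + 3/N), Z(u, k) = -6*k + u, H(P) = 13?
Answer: 742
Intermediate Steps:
Z(u, k) = u - 6*k
T = -729 (T = 2 - ((3 + (-30)**2) - (-26 - 6*(-33))) = 2 - ((3 + 900) - (-26 + 198)) = 2 - (903 - 1*172) = 2 - (903 - 172) = 2 - 1*731 = 2 - 731 = -729)
H(-22) - T = 13 - 1*(-729) = 13 + 729 = 742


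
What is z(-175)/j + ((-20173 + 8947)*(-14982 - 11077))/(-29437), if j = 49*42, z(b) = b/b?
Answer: -602043861935/60581346 ≈ -9937.8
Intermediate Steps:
z(b) = 1
j = 2058
z(-175)/j + ((-20173 + 8947)*(-14982 - 11077))/(-29437) = 1/2058 + ((-20173 + 8947)*(-14982 - 11077))/(-29437) = 1*(1/2058) - 11226*(-26059)*(-1/29437) = 1/2058 + 292538334*(-1/29437) = 1/2058 - 292538334/29437 = -602043861935/60581346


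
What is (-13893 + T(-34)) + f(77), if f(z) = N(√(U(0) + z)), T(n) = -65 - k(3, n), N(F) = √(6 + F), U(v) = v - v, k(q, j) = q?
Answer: -13961 + √(6 + √77) ≈ -13957.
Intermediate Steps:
U(v) = 0
T(n) = -68 (T(n) = -65 - 1*3 = -65 - 3 = -68)
f(z) = √(6 + √z) (f(z) = √(6 + √(0 + z)) = √(6 + √z))
(-13893 + T(-34)) + f(77) = (-13893 - 68) + √(6 + √77) = -13961 + √(6 + √77)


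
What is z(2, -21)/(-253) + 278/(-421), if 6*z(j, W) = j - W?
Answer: -18769/27786 ≈ -0.67548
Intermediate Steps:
z(j, W) = -W/6 + j/6 (z(j, W) = (j - W)/6 = -W/6 + j/6)
z(2, -21)/(-253) + 278/(-421) = (-⅙*(-21) + (⅙)*2)/(-253) + 278/(-421) = (7/2 + ⅓)*(-1/253) + 278*(-1/421) = (23/6)*(-1/253) - 278/421 = -1/66 - 278/421 = -18769/27786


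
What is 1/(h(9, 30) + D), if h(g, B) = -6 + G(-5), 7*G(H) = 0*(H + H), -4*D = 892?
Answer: -1/229 ≈ -0.0043668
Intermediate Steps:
D = -223 (D = -¼*892 = -223)
G(H) = 0 (G(H) = (0*(H + H))/7 = (0*(2*H))/7 = (⅐)*0 = 0)
h(g, B) = -6 (h(g, B) = -6 + 0 = -6)
1/(h(9, 30) + D) = 1/(-6 - 223) = 1/(-229) = -1/229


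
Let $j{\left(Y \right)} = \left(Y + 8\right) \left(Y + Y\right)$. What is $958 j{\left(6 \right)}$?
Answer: $160944$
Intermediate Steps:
$j{\left(Y \right)} = 2 Y \left(8 + Y\right)$ ($j{\left(Y \right)} = \left(8 + Y\right) 2 Y = 2 Y \left(8 + Y\right)$)
$958 j{\left(6 \right)} = 958 \cdot 2 \cdot 6 \left(8 + 6\right) = 958 \cdot 2 \cdot 6 \cdot 14 = 958 \cdot 168 = 160944$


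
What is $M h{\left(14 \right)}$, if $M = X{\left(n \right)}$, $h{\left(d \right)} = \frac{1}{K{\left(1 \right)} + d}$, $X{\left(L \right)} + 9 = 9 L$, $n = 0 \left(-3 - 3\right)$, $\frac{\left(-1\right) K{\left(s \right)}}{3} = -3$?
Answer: $- \frac{9}{23} \approx -0.3913$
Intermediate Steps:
$K{\left(s \right)} = 9$ ($K{\left(s \right)} = \left(-3\right) \left(-3\right) = 9$)
$n = 0$ ($n = 0 \left(-6\right) = 0$)
$X{\left(L \right)} = -9 + 9 L$
$h{\left(d \right)} = \frac{1}{9 + d}$
$M = -9$ ($M = -9 + 9 \cdot 0 = -9 + 0 = -9$)
$M h{\left(14 \right)} = - \frac{9}{9 + 14} = - \frac{9}{23}$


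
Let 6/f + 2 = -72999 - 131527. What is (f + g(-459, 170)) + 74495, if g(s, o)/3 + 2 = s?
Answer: 2492241855/34088 ≈ 73112.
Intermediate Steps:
f = -1/34088 (f = 6/(-2 + (-72999 - 131527)) = 6/(-2 - 204526) = 6/(-204528) = 6*(-1/204528) = -1/34088 ≈ -2.9336e-5)
g(s, o) = -6 + 3*s
(f + g(-459, 170)) + 74495 = (-1/34088 + (-6 + 3*(-459))) + 74495 = (-1/34088 + (-6 - 1377)) + 74495 = (-1/34088 - 1383) + 74495 = -47143705/34088 + 74495 = 2492241855/34088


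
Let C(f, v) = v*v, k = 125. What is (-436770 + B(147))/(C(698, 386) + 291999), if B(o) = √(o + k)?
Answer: -87354/88199 + 4*√17/440995 ≈ -0.99038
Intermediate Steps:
C(f, v) = v²
B(o) = √(125 + o) (B(o) = √(o + 125) = √(125 + o))
(-436770 + B(147))/(C(698, 386) + 291999) = (-436770 + √(125 + 147))/(386² + 291999) = (-436770 + √272)/(148996 + 291999) = (-436770 + 4*√17)/440995 = (-436770 + 4*√17)*(1/440995) = -87354/88199 + 4*√17/440995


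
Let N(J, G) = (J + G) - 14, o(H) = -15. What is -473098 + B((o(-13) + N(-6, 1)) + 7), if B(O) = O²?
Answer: -472369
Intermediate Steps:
N(J, G) = -14 + G + J (N(J, G) = (G + J) - 14 = -14 + G + J)
-473098 + B((o(-13) + N(-6, 1)) + 7) = -473098 + ((-15 + (-14 + 1 - 6)) + 7)² = -473098 + ((-15 - 19) + 7)² = -473098 + (-34 + 7)² = -473098 + (-27)² = -473098 + 729 = -472369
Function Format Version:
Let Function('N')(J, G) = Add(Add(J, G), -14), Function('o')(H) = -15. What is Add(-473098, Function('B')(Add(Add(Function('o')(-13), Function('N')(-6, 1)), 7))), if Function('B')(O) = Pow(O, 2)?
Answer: -472369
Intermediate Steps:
Function('N')(J, G) = Add(-14, G, J) (Function('N')(J, G) = Add(Add(G, J), -14) = Add(-14, G, J))
Add(-473098, Function('B')(Add(Add(Function('o')(-13), Function('N')(-6, 1)), 7))) = Add(-473098, Pow(Add(Add(-15, Add(-14, 1, -6)), 7), 2)) = Add(-473098, Pow(Add(Add(-15, -19), 7), 2)) = Add(-473098, Pow(Add(-34, 7), 2)) = Add(-473098, Pow(-27, 2)) = Add(-473098, 729) = -472369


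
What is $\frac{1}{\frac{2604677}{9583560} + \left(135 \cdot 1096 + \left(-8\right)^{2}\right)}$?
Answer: $\frac{9583560}{1418599490117} \approx 6.7556 \cdot 10^{-6}$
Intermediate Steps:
$\frac{1}{\frac{2604677}{9583560} + \left(135 \cdot 1096 + \left(-8\right)^{2}\right)} = \frac{1}{2604677 \cdot \frac{1}{9583560} + \left(147960 + 64\right)} = \frac{1}{\frac{2604677}{9583560} + 148024} = \frac{1}{\frac{1418599490117}{9583560}} = \frac{9583560}{1418599490117}$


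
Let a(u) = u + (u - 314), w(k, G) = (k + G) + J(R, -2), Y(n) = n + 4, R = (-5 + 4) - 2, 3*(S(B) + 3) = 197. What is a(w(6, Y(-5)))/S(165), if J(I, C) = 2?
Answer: -225/47 ≈ -4.7872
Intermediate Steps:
S(B) = 188/3 (S(B) = -3 + (1/3)*197 = -3 + 197/3 = 188/3)
R = -3 (R = -1 - 2 = -3)
Y(n) = 4 + n
w(k, G) = 2 + G + k (w(k, G) = (k + G) + 2 = (G + k) + 2 = 2 + G + k)
a(u) = -314 + 2*u (a(u) = u + (-314 + u) = -314 + 2*u)
a(w(6, Y(-5)))/S(165) = (-314 + 2*(2 + (4 - 5) + 6))/(188/3) = (-314 + 2*(2 - 1 + 6))*(3/188) = (-314 + 2*7)*(3/188) = (-314 + 14)*(3/188) = -300*3/188 = -225/47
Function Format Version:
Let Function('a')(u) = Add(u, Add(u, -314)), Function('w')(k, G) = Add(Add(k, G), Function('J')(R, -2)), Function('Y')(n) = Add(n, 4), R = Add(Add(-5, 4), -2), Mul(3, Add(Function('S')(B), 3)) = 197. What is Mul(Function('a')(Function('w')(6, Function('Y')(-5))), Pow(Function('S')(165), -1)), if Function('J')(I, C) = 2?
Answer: Rational(-225, 47) ≈ -4.7872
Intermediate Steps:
Function('S')(B) = Rational(188, 3) (Function('S')(B) = Add(-3, Mul(Rational(1, 3), 197)) = Add(-3, Rational(197, 3)) = Rational(188, 3))
R = -3 (R = Add(-1, -2) = -3)
Function('Y')(n) = Add(4, n)
Function('w')(k, G) = Add(2, G, k) (Function('w')(k, G) = Add(Add(k, G), 2) = Add(Add(G, k), 2) = Add(2, G, k))
Function('a')(u) = Add(-314, Mul(2, u)) (Function('a')(u) = Add(u, Add(-314, u)) = Add(-314, Mul(2, u)))
Mul(Function('a')(Function('w')(6, Function('Y')(-5))), Pow(Function('S')(165), -1)) = Mul(Add(-314, Mul(2, Add(2, Add(4, -5), 6))), Pow(Rational(188, 3), -1)) = Mul(Add(-314, Mul(2, Add(2, -1, 6))), Rational(3, 188)) = Mul(Add(-314, Mul(2, 7)), Rational(3, 188)) = Mul(Add(-314, 14), Rational(3, 188)) = Mul(-300, Rational(3, 188)) = Rational(-225, 47)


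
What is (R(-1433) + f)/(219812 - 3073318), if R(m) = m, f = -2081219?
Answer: 1041326/1426753 ≈ 0.72986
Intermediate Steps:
(R(-1433) + f)/(219812 - 3073318) = (-1433 - 2081219)/(219812 - 3073318) = -2082652/(-2853506) = -2082652*(-1/2853506) = 1041326/1426753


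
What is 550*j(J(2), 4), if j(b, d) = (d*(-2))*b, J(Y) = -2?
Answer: 8800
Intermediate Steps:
j(b, d) = -2*b*d (j(b, d) = (-2*d)*b = -2*b*d)
550*j(J(2), 4) = 550*(-2*(-2)*4) = 550*16 = 8800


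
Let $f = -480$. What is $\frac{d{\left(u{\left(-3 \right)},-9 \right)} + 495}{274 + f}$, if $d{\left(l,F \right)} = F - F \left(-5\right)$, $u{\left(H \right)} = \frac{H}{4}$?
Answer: $- \frac{441}{206} \approx -2.1408$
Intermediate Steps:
$u{\left(H \right)} = \frac{H}{4}$ ($u{\left(H \right)} = H \frac{1}{4} = \frac{H}{4}$)
$d{\left(l,F \right)} = 6 F$ ($d{\left(l,F \right)} = F - - 5 F = F + 5 F = 6 F$)
$\frac{d{\left(u{\left(-3 \right)},-9 \right)} + 495}{274 + f} = \frac{6 \left(-9\right) + 495}{274 - 480} = \frac{-54 + 495}{-206} = 441 \left(- \frac{1}{206}\right) = - \frac{441}{206}$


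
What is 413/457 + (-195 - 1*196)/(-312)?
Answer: 307543/142584 ≈ 2.1569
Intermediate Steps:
413/457 + (-195 - 1*196)/(-312) = 413*(1/457) + (-195 - 196)*(-1/312) = 413/457 - 391*(-1/312) = 413/457 + 391/312 = 307543/142584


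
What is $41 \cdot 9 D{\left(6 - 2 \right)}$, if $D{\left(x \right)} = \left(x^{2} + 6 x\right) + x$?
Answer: $16236$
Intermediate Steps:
$D{\left(x \right)} = x^{2} + 7 x$
$41 \cdot 9 D{\left(6 - 2 \right)} = 41 \cdot 9 \left(6 - 2\right) \left(7 + \left(6 - 2\right)\right) = 369 \left(6 - 2\right) \left(7 + \left(6 - 2\right)\right) = 369 \cdot 4 \left(7 + 4\right) = 369 \cdot 4 \cdot 11 = 369 \cdot 44 = 16236$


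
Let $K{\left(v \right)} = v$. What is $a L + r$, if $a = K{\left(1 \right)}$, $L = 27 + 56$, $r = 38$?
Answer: $121$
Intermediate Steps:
$L = 83$
$a = 1$
$a L + r = 1 \cdot 83 + 38 = 83 + 38 = 121$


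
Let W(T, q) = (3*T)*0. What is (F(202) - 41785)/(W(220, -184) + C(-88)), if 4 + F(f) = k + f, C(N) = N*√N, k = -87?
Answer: -20837*I*√22/1936 ≈ -50.483*I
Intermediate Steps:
W(T, q) = 0
C(N) = N^(3/2)
F(f) = -91 + f (F(f) = -4 + (-87 + f) = -91 + f)
(F(202) - 41785)/(W(220, -184) + C(-88)) = ((-91 + 202) - 41785)/(0 + (-88)^(3/2)) = (111 - 41785)/(0 - 176*I*√22) = -41674*I*√22/3872 = -20837*I*√22/1936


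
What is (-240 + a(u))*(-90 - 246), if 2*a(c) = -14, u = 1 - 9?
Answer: 82992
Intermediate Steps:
u = -8
a(c) = -7 (a(c) = (½)*(-14) = -7)
(-240 + a(u))*(-90 - 246) = (-240 - 7)*(-90 - 246) = -247*(-336) = 82992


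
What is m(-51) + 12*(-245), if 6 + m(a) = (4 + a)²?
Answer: -737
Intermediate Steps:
m(a) = -6 + (4 + a)²
m(-51) + 12*(-245) = (-6 + (4 - 51)²) + 12*(-245) = (-6 + (-47)²) - 2940 = (-6 + 2209) - 2940 = 2203 - 2940 = -737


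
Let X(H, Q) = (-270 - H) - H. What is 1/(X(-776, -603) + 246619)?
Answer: 1/247901 ≈ 4.0339e-6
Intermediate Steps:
X(H, Q) = -270 - 2*H
1/(X(-776, -603) + 246619) = 1/((-270 - 2*(-776)) + 246619) = 1/((-270 + 1552) + 246619) = 1/(1282 + 246619) = 1/247901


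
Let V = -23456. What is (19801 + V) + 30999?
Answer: 27344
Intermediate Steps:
(19801 + V) + 30999 = (19801 - 23456) + 30999 = -3655 + 30999 = 27344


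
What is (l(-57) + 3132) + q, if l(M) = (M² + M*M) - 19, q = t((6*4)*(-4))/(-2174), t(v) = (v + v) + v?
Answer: 10447301/1087 ≈ 9611.1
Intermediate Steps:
t(v) = 3*v (t(v) = 2*v + v = 3*v)
q = 144/1087 (q = (3*((6*4)*(-4)))/(-2174) = (3*(24*(-4)))*(-1/2174) = (3*(-96))*(-1/2174) = -288*(-1/2174) = 144/1087 ≈ 0.13247)
l(M) = -19 + 2*M² (l(M) = (M² + M²) - 19 = 2*M² - 19 = -19 + 2*M²)
(l(-57) + 3132) + q = ((-19 + 2*(-57)²) + 3132) + 144/1087 = ((-19 + 2*3249) + 3132) + 144/1087 = ((-19 + 6498) + 3132) + 144/1087 = (6479 + 3132) + 144/1087 = 9611 + 144/1087 = 10447301/1087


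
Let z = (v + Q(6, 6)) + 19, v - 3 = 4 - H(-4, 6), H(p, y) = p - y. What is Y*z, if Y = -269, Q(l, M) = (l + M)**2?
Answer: -48420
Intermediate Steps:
Q(l, M) = (M + l)**2
v = 17 (v = 3 + (4 - (-4 - 1*6)) = 3 + (4 - (-4 - 6)) = 3 + (4 - 1*(-10)) = 3 + (4 + 10) = 3 + 14 = 17)
z = 180 (z = (17 + (6 + 6)**2) + 19 = (17 + 12**2) + 19 = (17 + 144) + 19 = 161 + 19 = 180)
Y*z = -269*180 = -48420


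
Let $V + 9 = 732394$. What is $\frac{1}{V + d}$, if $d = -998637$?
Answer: $- \frac{1}{266252} \approx -3.7558 \cdot 10^{-6}$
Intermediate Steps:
$V = 732385$ ($V = -9 + 732394 = 732385$)
$\frac{1}{V + d} = \frac{1}{732385 - 998637} = \frac{1}{-266252} = - \frac{1}{266252}$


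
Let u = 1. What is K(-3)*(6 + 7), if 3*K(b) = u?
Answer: 13/3 ≈ 4.3333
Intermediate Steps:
K(b) = ⅓ (K(b) = (⅓)*1 = ⅓)
K(-3)*(6 + 7) = (6 + 7)/3 = (⅓)*13 = 13/3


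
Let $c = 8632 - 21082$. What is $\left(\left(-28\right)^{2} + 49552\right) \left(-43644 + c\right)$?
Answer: $-2823547584$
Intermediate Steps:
$c = -12450$ ($c = 8632 - 21082 = -12450$)
$\left(\left(-28\right)^{2} + 49552\right) \left(-43644 + c\right) = \left(\left(-28\right)^{2} + 49552\right) \left(-43644 - 12450\right) = \left(784 + 49552\right) \left(-56094\right) = 50336 \left(-56094\right) = -2823547584$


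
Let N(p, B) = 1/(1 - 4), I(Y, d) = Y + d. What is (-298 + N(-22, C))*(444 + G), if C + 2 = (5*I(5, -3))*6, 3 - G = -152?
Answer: -536105/3 ≈ -1.7870e+5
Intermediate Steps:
G = 155 (G = 3 - 1*(-152) = 3 + 152 = 155)
C = 58 (C = -2 + (5*(5 - 3))*6 = -2 + (5*2)*6 = -2 + 10*6 = -2 + 60 = 58)
N(p, B) = -⅓ (N(p, B) = 1/(-3) = -⅓)
(-298 + N(-22, C))*(444 + G) = (-298 - ⅓)*(444 + 155) = -895/3*599 = -536105/3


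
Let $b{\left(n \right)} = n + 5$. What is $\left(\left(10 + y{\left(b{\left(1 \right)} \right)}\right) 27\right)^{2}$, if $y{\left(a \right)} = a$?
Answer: $186624$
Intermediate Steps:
$b{\left(n \right)} = 5 + n$
$\left(\left(10 + y{\left(b{\left(1 \right)} \right)}\right) 27\right)^{2} = \left(\left(10 + \left(5 + 1\right)\right) 27\right)^{2} = \left(\left(10 + 6\right) 27\right)^{2} = \left(16 \cdot 27\right)^{2} = 432^{2} = 186624$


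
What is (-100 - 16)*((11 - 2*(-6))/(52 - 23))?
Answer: -92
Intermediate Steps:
(-100 - 16)*((11 - 2*(-6))/(52 - 23)) = -116*(11 + 12)/29 = -2668/29 = -116*23/29 = -92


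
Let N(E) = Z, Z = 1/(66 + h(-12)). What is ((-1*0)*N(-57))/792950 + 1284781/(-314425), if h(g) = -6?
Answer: -1284781/314425 ≈ -4.0861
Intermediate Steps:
Z = 1/60 (Z = 1/(66 - 6) = 1/60 ≈ 0.016667)
N(E) = 1/60
((-1*0)*N(-57))/792950 + 1284781/(-314425) = (-1*0*(1/60))/792950 + 1284781/(-314425) = (0*(1/60))*(1/792950) + 1284781*(-1/314425) = 0*(1/792950) - 1284781/314425 = 0 - 1284781/314425 = -1284781/314425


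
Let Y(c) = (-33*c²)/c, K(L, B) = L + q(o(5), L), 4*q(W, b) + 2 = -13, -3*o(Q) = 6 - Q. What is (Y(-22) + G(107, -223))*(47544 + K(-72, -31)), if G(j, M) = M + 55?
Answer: 52974567/2 ≈ 2.6487e+7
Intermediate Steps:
G(j, M) = 55 + M
o(Q) = -2 + Q/3 (o(Q) = -(6 - Q)/3 = -2 + Q/3)
q(W, b) = -15/4 (q(W, b) = -½ + (¼)*(-13) = -½ - 13/4 = -15/4)
K(L, B) = -15/4 + L (K(L, B) = L - 15/4 = -15/4 + L)
Y(c) = -33*c
(Y(-22) + G(107, -223))*(47544 + K(-72, -31)) = (-33*(-22) + (55 - 223))*(47544 + (-15/4 - 72)) = (726 - 168)*(47544 - 303/4) = 558*(189873/4) = 52974567/2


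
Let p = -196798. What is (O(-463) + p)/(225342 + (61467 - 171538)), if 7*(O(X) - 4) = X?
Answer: -1378021/806897 ≈ -1.7078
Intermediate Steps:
O(X) = 4 + X/7
(O(-463) + p)/(225342 + (61467 - 171538)) = ((4 + (⅐)*(-463)) - 196798)/(225342 + (61467 - 171538)) = ((4 - 463/7) - 196798)/(225342 - 110071) = (-435/7 - 196798)/115271 = -1378021/7*1/115271 = -1378021/806897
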